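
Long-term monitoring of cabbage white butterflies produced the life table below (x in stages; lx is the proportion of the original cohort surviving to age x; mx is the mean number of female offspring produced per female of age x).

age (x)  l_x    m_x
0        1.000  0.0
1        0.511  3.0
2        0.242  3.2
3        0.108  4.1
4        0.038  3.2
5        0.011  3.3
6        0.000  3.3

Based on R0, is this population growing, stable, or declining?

growing

R0 = Σ lx·mx = 0 + 1.533 + 0.7744 + 0.4428 + 0.1216 + 0.0363 + 0 = 2.9081
R0 > 1, so the population is growing.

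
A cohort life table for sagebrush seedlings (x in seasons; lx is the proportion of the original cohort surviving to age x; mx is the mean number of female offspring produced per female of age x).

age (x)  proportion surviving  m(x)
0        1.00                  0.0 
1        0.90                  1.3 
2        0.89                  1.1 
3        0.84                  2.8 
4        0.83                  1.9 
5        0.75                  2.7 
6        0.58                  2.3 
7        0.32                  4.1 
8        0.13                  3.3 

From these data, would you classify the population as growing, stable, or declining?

growing

R0 = Σ lx·mx = 0 + 1.17 + 0.979 + 2.352 + 1.577 + 2.025 + 1.334 + 1.312 + 0.429 = 11.178
R0 > 1, so the population is growing.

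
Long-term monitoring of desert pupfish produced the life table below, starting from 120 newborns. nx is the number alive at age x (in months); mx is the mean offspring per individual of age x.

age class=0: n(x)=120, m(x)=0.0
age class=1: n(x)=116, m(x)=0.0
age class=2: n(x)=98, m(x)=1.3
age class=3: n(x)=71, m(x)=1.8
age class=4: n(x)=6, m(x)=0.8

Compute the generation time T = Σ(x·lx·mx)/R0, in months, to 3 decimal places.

2.528

lx = nx/n0 = nx/120: 1, 0.96667…, 0.81667…, 0.59167…, 0.05
lx·mx: 0, 0, 1.061667…, 1.065…, 0.04 → R0 = 2.166667…
x·lx·mx: 0, 0, 2.123333…, 3.195…, 0.16 → Σ = 5.478333…
T = 5.478333… / 2.166667… = 2.528462… → 2.528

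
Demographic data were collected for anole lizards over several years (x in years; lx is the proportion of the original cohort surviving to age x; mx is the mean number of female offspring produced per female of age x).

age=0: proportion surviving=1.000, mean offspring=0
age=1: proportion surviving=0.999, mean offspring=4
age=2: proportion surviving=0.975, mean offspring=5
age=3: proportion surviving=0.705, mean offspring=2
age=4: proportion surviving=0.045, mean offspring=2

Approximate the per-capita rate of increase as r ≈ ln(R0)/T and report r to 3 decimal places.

R0 = Σ lx·mx = 0 + 3.996 + 4.875 + 1.41 + 0.09 = 10.371
Σ x·lx·mx = 18.336; T = 18.336/10.371 = 1.76801…
r ≈ ln(R0)/T = ln(10.371)/1.76801… = 1.32297… → 1.323

1.323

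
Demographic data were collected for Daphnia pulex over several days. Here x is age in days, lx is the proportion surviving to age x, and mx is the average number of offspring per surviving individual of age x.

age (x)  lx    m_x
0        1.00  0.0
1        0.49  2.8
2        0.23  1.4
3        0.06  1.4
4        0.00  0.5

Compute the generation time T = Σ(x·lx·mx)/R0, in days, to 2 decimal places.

lx·mx: 0, 1.372, 0.322, 0.084, 0 → R0 = 1.778
x·lx·mx: 0, 1.372, 0.644, 0.252, 0 → Σ = 2.268
T = 2.268 / 1.778 = 1.275591… → 1.28

1.28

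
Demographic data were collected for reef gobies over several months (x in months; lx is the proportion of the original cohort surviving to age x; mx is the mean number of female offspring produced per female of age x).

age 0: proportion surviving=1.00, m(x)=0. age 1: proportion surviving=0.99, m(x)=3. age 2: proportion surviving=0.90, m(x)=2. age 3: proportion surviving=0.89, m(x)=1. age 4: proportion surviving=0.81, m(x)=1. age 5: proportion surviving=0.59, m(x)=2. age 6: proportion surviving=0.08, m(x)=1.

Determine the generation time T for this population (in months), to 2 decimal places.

lx·mx: 0, 2.97, 1.8, 0.89, 0.81, 1.18, 0.08 → R0 = 7.73
x·lx·mx: 0, 2.97, 3.6, 2.67, 3.24, 5.9, 0.48 → Σ = 18.86
T = 18.86 / 7.73 = 2.439845… → 2.44

2.44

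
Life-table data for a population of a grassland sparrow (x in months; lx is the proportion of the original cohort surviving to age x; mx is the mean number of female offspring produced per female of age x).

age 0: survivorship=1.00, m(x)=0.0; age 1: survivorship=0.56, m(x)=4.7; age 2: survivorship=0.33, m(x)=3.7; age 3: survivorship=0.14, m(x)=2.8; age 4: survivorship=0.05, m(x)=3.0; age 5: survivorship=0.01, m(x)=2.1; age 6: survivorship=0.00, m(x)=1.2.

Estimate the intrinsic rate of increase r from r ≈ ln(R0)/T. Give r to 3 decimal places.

0.943

R0 = Σ lx·mx = 0 + 2.632 + 1.221 + 0.392 + 0.15 + 0.021 + 0 = 4.416
Σ x·lx·mx = 6.955; T = 6.955/4.416 = 1.57495…
r ≈ ln(R0)/T = ln(4.416)/1.57495… = 0.94303… → 0.943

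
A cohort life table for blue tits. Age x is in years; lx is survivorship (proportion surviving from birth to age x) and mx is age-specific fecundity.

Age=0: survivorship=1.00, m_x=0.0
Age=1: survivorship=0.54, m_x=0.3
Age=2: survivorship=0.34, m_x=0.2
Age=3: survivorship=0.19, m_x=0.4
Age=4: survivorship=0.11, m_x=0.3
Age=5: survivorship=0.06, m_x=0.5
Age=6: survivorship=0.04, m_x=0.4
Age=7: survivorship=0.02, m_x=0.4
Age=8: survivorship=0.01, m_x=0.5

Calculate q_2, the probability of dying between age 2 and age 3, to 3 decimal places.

0.441

q_2 = (l_2 − l_3) / l_2 = (0.34 − 0.19) / 0.34
     = 0.15 / 0.34 = 0.441176… → 0.441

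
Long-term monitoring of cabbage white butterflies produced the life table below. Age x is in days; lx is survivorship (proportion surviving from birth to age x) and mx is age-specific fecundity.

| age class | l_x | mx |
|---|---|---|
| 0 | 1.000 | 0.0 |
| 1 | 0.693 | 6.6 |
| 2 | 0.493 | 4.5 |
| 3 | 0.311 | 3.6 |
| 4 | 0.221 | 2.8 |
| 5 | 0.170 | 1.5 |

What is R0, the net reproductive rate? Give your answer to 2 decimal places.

lx·mx by age: 0, 4.5738, 2.2185, 1.1196, 0.6188, 0.255
R0 = Σ lx·mx = 8.7857 → 8.79

8.79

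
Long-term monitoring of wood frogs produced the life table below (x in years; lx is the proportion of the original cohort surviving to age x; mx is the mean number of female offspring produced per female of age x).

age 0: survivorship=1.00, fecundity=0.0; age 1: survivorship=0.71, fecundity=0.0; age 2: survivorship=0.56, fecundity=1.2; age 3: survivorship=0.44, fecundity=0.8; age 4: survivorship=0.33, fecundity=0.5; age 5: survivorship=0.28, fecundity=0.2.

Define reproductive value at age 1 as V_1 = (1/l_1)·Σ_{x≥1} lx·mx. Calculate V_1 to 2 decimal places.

1.75

lx·mx for x ≥ 1: 0, 0.672, 0.352, 0.165, 0.056 → sum = 1.245
V_1 = 1.245 / l_1 = 1.245 / 0.71 = 1.753521… → 1.75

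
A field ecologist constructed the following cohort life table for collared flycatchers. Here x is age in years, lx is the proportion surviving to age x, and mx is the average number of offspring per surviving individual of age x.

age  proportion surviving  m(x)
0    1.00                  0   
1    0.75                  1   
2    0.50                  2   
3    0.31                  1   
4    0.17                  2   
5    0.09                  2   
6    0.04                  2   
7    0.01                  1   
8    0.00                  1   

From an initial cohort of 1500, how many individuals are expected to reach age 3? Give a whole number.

465

Expected survivors = N0 · l_3 = 1500 × 0.31 = 465 → 465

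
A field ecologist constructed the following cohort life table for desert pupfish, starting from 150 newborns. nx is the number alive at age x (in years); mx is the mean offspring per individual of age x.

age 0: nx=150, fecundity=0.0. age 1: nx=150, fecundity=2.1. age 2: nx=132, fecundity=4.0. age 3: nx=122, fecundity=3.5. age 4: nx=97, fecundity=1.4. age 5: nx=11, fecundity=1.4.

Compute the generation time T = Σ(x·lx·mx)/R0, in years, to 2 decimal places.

2.30

lx = nx/n0 = nx/150: 1, 1, 0.88, 0.81333…, 0.64667…, 0.07333…
lx·mx: 0, 2.1, 3.52, 2.846667…, 0.905333…, 0.102667… → R0 = 9.474667…
x·lx·mx: 0, 2.1, 7.04, 8.54…, 3.621333…, 0.513333… → Σ = 21.814667…
T = 21.814667… / 9.474667… = 2.30242… → 2.30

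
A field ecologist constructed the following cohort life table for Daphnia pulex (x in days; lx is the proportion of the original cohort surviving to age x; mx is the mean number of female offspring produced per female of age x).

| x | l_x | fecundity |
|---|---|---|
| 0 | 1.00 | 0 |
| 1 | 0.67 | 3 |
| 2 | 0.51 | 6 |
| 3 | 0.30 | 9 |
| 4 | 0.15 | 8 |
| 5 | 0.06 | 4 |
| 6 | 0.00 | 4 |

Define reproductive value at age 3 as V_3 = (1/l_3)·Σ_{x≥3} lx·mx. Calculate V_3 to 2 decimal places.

13.80

lx·mx for x ≥ 3: 2.7, 1.2, 0.24, 0 → sum = 4.14
V_3 = 4.14 / l_3 = 4.14 / 0.3 = 13.8 → 13.80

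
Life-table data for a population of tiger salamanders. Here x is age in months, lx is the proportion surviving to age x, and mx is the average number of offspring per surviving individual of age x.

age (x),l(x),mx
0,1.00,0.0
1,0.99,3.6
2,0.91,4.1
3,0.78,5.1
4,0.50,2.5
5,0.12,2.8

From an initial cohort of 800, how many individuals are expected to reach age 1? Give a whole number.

Expected survivors = N0 · l_1 = 800 × 0.99 = 792 → 792

792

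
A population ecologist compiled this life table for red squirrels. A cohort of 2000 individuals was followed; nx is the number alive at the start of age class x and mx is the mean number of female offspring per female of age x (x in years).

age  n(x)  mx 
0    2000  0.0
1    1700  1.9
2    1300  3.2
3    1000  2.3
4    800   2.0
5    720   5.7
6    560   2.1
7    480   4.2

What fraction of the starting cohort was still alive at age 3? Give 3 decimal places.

0.500

l_3 = n_3/n_0 = 1000/2000 = 0.5 → 0.500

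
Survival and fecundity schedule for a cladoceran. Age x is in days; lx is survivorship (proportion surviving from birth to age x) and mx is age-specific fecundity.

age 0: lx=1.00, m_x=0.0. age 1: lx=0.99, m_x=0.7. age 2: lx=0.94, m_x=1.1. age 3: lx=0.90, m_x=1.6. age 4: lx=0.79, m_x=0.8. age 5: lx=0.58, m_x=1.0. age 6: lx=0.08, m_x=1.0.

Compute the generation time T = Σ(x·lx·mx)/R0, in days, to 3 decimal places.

lx·mx: 0, 0.693, 1.034, 1.44, 0.632, 0.58, 0.08 → R0 = 4.459
x·lx·mx: 0, 0.693, 2.068, 4.32, 2.528, 2.9, 0.48 → Σ = 12.989
T = 12.989 / 4.459 = 2.912985… → 2.913

2.913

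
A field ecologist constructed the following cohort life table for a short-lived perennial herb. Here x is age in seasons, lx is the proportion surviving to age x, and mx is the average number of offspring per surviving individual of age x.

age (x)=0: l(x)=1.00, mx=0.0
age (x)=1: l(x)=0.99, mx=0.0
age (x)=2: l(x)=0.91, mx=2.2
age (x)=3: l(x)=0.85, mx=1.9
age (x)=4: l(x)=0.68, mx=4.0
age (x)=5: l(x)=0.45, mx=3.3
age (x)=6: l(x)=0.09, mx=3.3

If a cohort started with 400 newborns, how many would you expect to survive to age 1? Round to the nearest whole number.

396

Expected survivors = N0 · l_1 = 400 × 0.99 = 396 → 396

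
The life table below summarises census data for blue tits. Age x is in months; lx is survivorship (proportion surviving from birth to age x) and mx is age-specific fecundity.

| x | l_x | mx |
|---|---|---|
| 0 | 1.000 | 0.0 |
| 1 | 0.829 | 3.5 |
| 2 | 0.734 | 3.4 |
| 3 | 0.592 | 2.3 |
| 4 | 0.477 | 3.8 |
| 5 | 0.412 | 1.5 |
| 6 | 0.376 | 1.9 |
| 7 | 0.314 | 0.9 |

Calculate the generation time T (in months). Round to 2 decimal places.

2.81

lx·mx: 0, 2.9015, 2.4956, 1.3616, 1.8126, 0.618, 0.7144, 0.2826 → R0 = 10.1863
x·lx·mx: 0, 2.9015, 4.9912, 4.0848, 7.2504, 3.09, 4.2864, 1.9782 → Σ = 28.5825
T = 28.5825 / 10.1863 = 2.805975… → 2.81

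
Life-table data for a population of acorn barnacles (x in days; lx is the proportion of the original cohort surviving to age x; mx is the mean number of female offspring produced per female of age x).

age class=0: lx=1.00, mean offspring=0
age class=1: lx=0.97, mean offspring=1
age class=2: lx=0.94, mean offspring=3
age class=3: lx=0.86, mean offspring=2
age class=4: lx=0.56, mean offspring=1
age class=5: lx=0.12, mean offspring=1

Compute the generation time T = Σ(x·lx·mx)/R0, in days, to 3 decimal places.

2.360

lx·mx: 0, 0.97, 2.82, 1.72, 0.56, 0.12 → R0 = 6.19
x·lx·mx: 0, 0.97, 5.64, 5.16, 2.24, 0.6 → Σ = 14.61
T = 14.61 / 6.19 = 2.360258… → 2.360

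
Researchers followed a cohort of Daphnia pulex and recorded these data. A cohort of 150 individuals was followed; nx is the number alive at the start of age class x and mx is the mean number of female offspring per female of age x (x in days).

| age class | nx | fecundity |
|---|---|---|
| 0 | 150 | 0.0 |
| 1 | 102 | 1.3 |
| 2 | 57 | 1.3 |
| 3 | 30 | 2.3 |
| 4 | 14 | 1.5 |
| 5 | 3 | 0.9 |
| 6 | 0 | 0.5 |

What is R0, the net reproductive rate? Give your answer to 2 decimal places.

2.00

lx = nx/n0 = nx/150: 1, 0.68, 0.38, 0.2, 0.09333…, 0.02, 0
lx·mx by age: 0, 0.884, 0.494, 0.46, 0.14…, 0.018, 0
R0 = Σ lx·mx = 1.996… → 2.00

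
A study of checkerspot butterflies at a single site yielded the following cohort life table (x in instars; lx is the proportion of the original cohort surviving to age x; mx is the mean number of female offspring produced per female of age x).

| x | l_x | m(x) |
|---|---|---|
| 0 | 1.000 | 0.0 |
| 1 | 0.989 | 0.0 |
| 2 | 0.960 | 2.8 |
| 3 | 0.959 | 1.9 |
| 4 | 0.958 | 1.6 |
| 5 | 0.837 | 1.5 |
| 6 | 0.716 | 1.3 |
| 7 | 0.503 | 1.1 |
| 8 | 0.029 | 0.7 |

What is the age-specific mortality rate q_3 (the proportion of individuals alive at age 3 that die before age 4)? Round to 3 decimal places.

q_3 = (l_3 − l_4) / l_3 = (0.959 − 0.958) / 0.959
     = 0.001 / 0.959 = 0.001043… → 0.001

0.001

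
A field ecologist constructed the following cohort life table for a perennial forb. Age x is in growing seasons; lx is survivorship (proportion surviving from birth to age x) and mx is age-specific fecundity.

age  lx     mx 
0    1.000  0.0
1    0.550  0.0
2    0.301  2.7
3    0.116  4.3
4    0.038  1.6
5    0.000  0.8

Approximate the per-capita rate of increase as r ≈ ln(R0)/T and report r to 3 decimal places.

0.129

R0 = Σ lx·mx = 0 + 0 + 0.8127 + 0.4988 + 0.0608 + 0 = 1.3723
Σ x·lx·mx = 3.365; T = 3.365/1.3723 = 2.45209…
r ≈ ln(R0)/T = ln(1.3723)/2.45209… = 0.12907… → 0.129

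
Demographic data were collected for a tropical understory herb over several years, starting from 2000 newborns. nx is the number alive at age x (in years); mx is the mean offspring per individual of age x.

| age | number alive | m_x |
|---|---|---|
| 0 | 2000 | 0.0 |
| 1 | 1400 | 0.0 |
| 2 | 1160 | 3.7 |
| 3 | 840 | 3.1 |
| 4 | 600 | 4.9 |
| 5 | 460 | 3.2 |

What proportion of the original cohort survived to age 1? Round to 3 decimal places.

l_1 = n_1/n_0 = 1400/2000 = 0.7 → 0.700

0.700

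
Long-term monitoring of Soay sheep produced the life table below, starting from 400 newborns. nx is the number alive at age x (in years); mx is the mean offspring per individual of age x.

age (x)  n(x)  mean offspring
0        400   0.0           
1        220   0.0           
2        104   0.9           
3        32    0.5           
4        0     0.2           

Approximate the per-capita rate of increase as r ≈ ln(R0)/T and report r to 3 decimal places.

lx = nx/n0 = nx/400: 1, 0.55, 0.26, 0.08, 0
R0 = Σ lx·mx = 0 + 0 + 0.234 + 0.04 + 0 = 0.274
Σ x·lx·mx = 0.588; T = 0.588/0.274 = 2.14599…
r ≈ ln(R0)/T = ln(0.274)/2.14599… = -0.60328… → -0.603

-0.603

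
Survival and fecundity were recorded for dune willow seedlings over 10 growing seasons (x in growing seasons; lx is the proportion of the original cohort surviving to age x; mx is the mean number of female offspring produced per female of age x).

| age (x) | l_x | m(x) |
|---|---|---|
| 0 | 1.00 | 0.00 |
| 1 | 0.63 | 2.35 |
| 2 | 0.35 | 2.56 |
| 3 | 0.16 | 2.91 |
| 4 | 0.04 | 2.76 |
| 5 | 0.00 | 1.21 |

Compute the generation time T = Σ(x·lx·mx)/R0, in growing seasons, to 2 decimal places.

1.73

lx·mx: 0, 1.4805, 0.896, 0.4656, 0.1104, 0 → R0 = 2.9525
x·lx·mx: 0, 1.4805, 1.792, 1.3968, 0.4416, 0 → Σ = 5.1109
T = 5.1109 / 2.9525 = 1.731041… → 1.73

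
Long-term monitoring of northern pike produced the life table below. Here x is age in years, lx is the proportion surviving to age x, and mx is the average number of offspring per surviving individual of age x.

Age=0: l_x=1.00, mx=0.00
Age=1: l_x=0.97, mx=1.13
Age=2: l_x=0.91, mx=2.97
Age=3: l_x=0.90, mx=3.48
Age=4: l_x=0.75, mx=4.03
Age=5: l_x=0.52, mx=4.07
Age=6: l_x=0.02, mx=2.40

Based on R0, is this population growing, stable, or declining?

growing

R0 = Σ lx·mx = 0 + 1.0961 + 2.7027 + 3.132 + 3.0225 + 2.1164 + 0.048 = 12.1177
R0 > 1, so the population is growing.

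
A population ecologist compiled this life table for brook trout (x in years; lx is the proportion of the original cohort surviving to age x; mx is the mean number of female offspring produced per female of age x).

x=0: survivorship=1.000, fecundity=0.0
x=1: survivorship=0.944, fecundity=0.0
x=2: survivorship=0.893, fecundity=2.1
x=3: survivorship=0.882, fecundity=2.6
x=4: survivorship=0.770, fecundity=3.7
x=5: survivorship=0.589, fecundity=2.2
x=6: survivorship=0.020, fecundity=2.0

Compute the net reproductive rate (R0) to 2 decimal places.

8.35

lx·mx by age: 0, 0, 1.8753, 2.2932, 2.849, 1.2958, 0.04
R0 = Σ lx·mx = 8.3533 → 8.35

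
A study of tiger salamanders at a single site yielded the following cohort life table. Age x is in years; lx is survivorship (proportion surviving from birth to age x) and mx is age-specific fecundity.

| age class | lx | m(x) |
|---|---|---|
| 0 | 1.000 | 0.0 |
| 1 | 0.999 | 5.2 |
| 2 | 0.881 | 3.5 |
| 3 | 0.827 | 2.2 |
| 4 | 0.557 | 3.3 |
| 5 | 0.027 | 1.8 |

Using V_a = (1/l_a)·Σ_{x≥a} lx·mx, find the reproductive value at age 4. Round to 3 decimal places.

lx·mx for x ≥ 4: 1.8381, 0.0486 → sum = 1.8867
V_4 = 1.8867 / l_4 = 1.8867 / 0.557 = 3.387253… → 3.387

3.387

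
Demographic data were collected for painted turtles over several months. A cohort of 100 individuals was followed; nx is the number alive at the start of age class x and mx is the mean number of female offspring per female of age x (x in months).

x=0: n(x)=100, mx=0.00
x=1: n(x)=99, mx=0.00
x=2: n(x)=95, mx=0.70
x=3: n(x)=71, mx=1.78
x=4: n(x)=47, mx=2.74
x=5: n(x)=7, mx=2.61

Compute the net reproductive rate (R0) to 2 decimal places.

lx = nx/n0 = nx/100: 1, 0.99, 0.95, 0.71, 0.47, 0.07
lx·mx by age: 0, 0, 0.665, 1.2638, 1.2878, 0.1827
R0 = Σ lx·mx = 3.3993 → 3.40

3.40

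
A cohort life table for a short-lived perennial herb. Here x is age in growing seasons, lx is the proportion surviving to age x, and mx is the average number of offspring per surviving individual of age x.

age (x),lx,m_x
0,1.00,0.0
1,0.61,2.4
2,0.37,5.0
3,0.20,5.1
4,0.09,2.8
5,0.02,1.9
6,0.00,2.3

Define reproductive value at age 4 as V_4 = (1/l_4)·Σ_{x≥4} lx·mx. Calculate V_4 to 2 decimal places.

3.22

lx·mx for x ≥ 4: 0.252, 0.038, 0 → sum = 0.29
V_4 = 0.29 / l_4 = 0.29 / 0.09 = 3.222222… → 3.22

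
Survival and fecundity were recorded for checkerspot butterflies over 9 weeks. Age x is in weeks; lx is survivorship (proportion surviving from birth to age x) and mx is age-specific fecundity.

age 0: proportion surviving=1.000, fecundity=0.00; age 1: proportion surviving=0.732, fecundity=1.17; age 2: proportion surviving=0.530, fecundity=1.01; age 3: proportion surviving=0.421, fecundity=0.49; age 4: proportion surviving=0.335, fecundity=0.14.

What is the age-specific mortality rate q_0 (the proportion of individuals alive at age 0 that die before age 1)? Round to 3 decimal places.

0.268

q_0 = (l_0 − l_1) / l_0 = (1 − 0.732) / 1
     = 0.268 / 1 = 0.268 → 0.268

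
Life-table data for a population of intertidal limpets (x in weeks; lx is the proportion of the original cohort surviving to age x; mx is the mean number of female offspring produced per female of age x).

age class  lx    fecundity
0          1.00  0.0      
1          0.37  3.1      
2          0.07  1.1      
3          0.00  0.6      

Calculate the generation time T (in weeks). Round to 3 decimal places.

lx·mx: 0, 1.147, 0.077, 0 → R0 = 1.224
x·lx·mx: 0, 1.147, 0.154, 0 → Σ = 1.301
T = 1.301 / 1.224 = 1.062908… → 1.063

1.063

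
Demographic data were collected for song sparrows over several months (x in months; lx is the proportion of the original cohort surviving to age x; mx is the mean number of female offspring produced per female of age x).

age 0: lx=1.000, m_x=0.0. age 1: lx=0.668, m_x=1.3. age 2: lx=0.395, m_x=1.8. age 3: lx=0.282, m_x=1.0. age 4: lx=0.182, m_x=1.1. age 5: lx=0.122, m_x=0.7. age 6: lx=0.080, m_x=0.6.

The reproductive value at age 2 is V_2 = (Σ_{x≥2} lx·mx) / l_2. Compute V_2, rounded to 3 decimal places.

3.358

lx·mx for x ≥ 2: 0.711, 0.282, 0.2002, 0.0854, 0.048 → sum = 1.3266
V_2 = 1.3266 / l_2 = 1.3266 / 0.395 = 3.358481… → 3.358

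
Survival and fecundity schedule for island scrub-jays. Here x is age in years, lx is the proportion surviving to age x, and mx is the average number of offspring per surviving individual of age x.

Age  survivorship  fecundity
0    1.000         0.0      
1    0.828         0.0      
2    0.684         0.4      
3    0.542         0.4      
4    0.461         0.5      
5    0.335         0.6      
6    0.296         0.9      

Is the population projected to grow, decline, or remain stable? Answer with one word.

growing

R0 = Σ lx·mx = 0 + 0 + 0.2736 + 0.2168 + 0.2305 + 0.201 + 0.2664 = 1.1883
R0 > 1, so the population is growing.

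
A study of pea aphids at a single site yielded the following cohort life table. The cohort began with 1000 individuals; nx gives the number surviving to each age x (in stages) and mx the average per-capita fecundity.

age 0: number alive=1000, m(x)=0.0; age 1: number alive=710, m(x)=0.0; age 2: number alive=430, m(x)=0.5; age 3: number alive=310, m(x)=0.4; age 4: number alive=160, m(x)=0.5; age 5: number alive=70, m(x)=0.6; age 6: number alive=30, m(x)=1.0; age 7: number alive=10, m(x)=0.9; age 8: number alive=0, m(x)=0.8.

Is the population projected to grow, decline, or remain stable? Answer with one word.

lx = nx/n0 = nx/1000: 1, 0.71, 0.43, 0.31, 0.16, 0.07, 0.03, 0.01, 0
R0 = Σ lx·mx = 0 + 0 + 0.215 + 0.124 + 0.08 + 0.042 + 0.03 + 0.009 + 0 = 0.5
R0 < 1, so the population is declining.

declining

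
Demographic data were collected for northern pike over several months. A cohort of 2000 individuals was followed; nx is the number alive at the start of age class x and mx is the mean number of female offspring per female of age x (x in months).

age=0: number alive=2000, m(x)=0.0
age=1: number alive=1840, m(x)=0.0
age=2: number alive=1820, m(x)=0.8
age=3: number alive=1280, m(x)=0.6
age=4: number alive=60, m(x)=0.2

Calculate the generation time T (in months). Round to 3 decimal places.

2.354

lx = nx/n0 = nx/2000: 1, 0.92, 0.91, 0.64, 0.03
lx·mx: 0, 0, 0.728, 0.384, 0.006 → R0 = 1.118
x·lx·mx: 0, 0, 1.456, 1.152, 0.024 → Σ = 2.632
T = 2.632 / 1.118 = 2.354204… → 2.354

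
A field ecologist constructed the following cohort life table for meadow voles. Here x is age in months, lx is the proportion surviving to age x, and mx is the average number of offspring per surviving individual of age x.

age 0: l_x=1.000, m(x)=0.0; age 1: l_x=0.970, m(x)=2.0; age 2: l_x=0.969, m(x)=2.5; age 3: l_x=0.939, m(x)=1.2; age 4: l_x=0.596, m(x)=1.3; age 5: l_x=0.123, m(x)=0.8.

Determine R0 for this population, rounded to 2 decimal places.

lx·mx by age: 0, 1.94, 2.4225, 1.1268, 0.7748, 0.0984
R0 = Σ lx·mx = 6.3625 → 6.36

6.36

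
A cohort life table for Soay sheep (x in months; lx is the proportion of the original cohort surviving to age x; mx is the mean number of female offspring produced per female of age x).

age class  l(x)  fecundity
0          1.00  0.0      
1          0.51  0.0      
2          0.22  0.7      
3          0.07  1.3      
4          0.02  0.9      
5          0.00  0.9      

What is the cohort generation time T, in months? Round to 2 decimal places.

lx·mx: 0, 0, 0.154, 0.091, 0.018, 0 → R0 = 0.263
x·lx·mx: 0, 0, 0.308, 0.273, 0.072, 0 → Σ = 0.653
T = 0.653 / 0.263 = 2.48289… → 2.48

2.48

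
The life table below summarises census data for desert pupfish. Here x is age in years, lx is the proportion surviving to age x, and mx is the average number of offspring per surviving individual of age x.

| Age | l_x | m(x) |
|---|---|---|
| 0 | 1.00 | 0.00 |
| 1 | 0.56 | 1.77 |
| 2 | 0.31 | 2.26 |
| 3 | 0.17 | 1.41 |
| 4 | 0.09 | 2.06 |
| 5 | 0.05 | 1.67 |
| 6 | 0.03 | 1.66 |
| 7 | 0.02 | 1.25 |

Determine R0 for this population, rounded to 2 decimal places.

lx·mx by age: 0, 0.9912, 0.7006, 0.2397, 0.1854, 0.0835, 0.0498, 0.025
R0 = Σ lx·mx = 2.2752 → 2.28

2.28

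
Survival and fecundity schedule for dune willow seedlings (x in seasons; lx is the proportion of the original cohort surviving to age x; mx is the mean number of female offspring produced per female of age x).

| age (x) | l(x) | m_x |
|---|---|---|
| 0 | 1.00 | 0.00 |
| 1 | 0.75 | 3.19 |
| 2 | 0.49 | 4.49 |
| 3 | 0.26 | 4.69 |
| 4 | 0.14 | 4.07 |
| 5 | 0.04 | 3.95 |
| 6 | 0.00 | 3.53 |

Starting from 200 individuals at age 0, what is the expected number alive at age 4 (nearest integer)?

28

Expected survivors = N0 · l_4 = 200 × 0.14 = 28 → 28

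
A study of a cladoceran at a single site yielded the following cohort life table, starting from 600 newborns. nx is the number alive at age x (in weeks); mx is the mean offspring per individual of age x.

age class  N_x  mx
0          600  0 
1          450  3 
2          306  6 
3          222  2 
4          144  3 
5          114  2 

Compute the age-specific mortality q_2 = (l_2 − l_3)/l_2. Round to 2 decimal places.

lx = nx/n0 = nx/600: 1, 0.75, 0.51, 0.37, 0.24, 0.19
q_2 = (l_2 − l_3) / l_2 = (0.51 − 0.37) / 0.51
     = 0.14 / 0.51 = 0.27451… → 0.27

0.27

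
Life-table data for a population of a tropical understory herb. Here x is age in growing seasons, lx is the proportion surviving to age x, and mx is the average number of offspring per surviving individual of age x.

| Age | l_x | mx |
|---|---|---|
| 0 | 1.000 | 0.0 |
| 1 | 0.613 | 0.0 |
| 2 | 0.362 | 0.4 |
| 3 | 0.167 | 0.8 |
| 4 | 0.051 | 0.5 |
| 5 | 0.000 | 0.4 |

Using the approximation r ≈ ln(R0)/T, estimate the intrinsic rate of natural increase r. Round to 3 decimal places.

R0 = Σ lx·mx = 0 + 0 + 0.1448 + 0.1336 + 0.0255 + 0 = 0.3039
Σ x·lx·mx = 0.7924; T = 0.7924/0.3039 = 2.60744…
r ≈ ln(R0)/T = ln(0.3039)/2.60744… = -0.45679… → -0.457

-0.457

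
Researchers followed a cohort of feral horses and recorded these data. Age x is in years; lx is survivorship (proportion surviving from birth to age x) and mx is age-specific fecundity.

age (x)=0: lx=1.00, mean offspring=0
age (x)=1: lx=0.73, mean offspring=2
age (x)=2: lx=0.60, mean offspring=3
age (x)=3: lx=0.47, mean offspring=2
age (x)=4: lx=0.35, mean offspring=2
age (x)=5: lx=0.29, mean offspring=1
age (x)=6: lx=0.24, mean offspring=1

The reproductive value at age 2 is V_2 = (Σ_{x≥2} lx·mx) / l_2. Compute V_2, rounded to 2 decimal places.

lx·mx for x ≥ 2: 1.8, 0.94, 0.7, 0.29, 0.24 → sum = 3.97
V_2 = 3.97 / l_2 = 3.97 / 0.6 = 6.616667… → 6.62

6.62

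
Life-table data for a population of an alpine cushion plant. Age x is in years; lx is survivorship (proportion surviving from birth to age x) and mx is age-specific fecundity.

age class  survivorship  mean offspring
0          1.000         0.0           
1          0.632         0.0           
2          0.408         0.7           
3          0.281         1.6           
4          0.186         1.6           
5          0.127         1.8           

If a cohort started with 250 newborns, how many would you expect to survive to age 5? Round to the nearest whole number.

32

Expected survivors = N0 · l_5 = 250 × 0.127 = 31.75 → 32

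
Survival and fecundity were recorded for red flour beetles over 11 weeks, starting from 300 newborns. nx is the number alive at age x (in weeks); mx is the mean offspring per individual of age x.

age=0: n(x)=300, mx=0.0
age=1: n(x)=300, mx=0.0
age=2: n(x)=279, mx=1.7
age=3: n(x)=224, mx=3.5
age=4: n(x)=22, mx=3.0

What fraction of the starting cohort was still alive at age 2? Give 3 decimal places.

l_2 = n_2/n_0 = 279/300 = 0.93 → 0.930

0.930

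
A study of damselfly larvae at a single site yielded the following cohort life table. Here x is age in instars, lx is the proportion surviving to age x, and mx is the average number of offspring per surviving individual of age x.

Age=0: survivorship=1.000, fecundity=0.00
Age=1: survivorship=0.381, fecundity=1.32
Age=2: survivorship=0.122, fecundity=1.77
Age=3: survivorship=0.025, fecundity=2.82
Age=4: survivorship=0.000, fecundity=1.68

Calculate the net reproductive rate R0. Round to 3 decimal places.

lx·mx by age: 0, 0.50292, 0.21594, 0.0705, 0
R0 = Σ lx·mx = 0.78936 → 0.789

0.789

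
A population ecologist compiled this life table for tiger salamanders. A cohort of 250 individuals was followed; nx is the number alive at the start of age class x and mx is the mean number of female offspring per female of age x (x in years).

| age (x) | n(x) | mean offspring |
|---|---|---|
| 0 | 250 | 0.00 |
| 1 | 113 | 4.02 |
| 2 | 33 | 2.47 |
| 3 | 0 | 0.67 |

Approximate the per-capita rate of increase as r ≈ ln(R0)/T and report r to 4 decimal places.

lx = nx/n0 = nx/250: 1, 0.452, 0.132, 0
R0 = Σ lx·mx = 0 + 1.81704 + 0.32604 + 0 = 2.14308
Σ x·lx·mx = 2.46912; T = 2.46912/2.14308 = 1.15214…
r ≈ ln(R0)/T = ln(2.14308)/1.15214… = 0.661592… → 0.6616

0.6616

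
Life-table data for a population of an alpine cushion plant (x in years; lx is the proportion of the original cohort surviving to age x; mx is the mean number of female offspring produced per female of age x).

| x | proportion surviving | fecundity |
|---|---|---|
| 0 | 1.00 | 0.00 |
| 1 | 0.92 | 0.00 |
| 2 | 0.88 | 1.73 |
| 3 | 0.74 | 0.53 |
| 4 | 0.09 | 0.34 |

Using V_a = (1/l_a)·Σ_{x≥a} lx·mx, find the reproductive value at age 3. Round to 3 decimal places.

lx·mx for x ≥ 3: 0.3922, 0.0306 → sum = 0.4228
V_3 = 0.4228 / l_3 = 0.4228 / 0.74 = 0.571351… → 0.571

0.571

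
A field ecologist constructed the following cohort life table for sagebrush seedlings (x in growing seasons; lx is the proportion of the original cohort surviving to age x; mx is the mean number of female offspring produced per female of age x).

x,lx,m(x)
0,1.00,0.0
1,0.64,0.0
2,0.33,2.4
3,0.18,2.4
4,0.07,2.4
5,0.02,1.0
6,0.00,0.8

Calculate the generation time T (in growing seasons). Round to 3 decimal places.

2.586

lx·mx: 0, 0, 0.792, 0.432, 0.168, 0.02, 0 → R0 = 1.412
x·lx·mx: 0, 0, 1.584, 1.296, 0.672, 0.1, 0 → Σ = 3.652
T = 3.652 / 1.412 = 2.586402… → 2.586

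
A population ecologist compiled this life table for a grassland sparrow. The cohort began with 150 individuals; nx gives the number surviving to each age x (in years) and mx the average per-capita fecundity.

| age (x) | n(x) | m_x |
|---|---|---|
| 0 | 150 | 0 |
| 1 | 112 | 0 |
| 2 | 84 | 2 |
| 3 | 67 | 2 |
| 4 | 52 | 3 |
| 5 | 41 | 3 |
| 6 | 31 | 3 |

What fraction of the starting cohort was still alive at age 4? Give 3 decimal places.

l_4 = n_4/n_0 = 52/150 = 0.346667… → 0.347

0.347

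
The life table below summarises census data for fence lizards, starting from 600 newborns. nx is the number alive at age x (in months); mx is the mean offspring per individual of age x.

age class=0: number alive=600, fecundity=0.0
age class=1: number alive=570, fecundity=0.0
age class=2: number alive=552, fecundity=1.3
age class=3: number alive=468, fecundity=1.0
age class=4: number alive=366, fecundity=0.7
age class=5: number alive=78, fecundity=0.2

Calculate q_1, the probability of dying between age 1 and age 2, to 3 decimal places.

lx = nx/n0 = nx/600: 1, 0.95, 0.92, 0.78, 0.61, 0.13
q_1 = (l_1 − l_2) / l_1 = (0.95 − 0.92) / 0.95
     = 0.03 / 0.95 = 0.031579… → 0.032

0.032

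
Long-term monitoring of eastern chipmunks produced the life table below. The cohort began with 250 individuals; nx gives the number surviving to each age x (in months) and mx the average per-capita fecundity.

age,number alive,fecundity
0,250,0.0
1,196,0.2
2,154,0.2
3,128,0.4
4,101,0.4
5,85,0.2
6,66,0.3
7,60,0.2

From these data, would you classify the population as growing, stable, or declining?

declining

lx = nx/n0 = nx/250: 1, 0.784, 0.616, 0.512, 0.404, 0.34, 0.264, 0.24
R0 = Σ lx·mx = 0 + 0.1568 + 0.1232 + 0.2048 + 0.1616 + 0.068 + 0.0792 + 0.048 = 0.8416
R0 < 1, so the population is declining.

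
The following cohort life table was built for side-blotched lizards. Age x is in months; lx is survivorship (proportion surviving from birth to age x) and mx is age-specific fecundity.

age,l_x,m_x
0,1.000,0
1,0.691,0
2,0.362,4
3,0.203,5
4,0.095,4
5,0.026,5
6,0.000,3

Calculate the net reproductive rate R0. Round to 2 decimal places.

2.97

lx·mx by age: 0, 0, 1.448, 1.015, 0.38, 0.13, 0
R0 = Σ lx·mx = 2.973 → 2.97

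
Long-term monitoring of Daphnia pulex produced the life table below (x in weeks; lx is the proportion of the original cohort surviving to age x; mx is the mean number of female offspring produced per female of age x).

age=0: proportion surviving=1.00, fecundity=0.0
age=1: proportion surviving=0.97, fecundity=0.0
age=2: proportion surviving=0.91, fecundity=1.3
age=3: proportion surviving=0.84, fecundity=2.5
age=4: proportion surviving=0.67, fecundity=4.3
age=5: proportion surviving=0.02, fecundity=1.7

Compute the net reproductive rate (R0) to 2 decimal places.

lx·mx by age: 0, 0, 1.183, 2.1, 2.881, 0.034
R0 = Σ lx·mx = 6.198 → 6.20

6.20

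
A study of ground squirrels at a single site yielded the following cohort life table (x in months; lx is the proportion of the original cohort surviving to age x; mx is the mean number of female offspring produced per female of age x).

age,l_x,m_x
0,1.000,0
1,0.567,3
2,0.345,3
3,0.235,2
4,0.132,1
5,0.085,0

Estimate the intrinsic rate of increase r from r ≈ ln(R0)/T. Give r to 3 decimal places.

0.705

R0 = Σ lx·mx = 0 + 1.701 + 1.035 + 0.47 + 0.132 + 0 = 3.338
Σ x·lx·mx = 5.709; T = 5.709/3.338 = 1.71031…
r ≈ ln(R0)/T = ln(3.338)/1.71031… = 0.70477… → 0.705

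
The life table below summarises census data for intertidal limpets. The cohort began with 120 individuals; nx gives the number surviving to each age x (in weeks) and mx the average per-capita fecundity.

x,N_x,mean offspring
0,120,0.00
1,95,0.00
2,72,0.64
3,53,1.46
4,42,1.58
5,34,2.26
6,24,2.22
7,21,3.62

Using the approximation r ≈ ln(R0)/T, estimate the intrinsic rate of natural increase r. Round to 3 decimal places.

0.259

lx = nx/n0 = nx/120: 1, 0.79167…, 0.6, 0.44167…, 0.35, 0.28333…, 0.2, 0.175
R0 = Σ lx·mx = 0 + 0 + 0.384 + 0.64483… + 0.553 + 0.64033… + 0.444 + 0.6335 = 3.299667…
Σ x·lx·mx = 15.214667…; T = 15.214667…/3.299667… = 4.61097…
r ≈ ln(R0)/T = ln(3.299667…)/4.61097… = 0.25891… → 0.259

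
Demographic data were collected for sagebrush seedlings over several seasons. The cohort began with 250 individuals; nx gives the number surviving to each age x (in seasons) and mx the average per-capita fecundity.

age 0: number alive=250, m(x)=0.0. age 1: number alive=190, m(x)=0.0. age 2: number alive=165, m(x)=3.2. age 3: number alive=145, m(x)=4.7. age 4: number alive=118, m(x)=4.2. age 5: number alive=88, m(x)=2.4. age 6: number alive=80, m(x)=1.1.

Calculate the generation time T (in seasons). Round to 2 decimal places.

3.33

lx = nx/n0 = nx/250: 1, 0.76, 0.66, 0.58, 0.472, 0.352, 0.32
lx·mx: 0, 0, 2.112, 2.726, 1.9824, 0.8448, 0.352 → R0 = 8.0172
x·lx·mx: 0, 0, 4.224, 8.178, 7.9296, 4.224, 2.112 → Σ = 26.6676
T = 26.6676 / 8.0172 = 3.326298… → 3.33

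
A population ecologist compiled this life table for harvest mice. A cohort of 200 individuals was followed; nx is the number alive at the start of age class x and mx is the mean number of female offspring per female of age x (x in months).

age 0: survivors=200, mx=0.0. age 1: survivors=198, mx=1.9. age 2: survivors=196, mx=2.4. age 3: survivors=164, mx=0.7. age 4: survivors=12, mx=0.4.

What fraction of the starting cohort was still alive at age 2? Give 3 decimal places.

0.980

l_2 = n_2/n_0 = 196/200 = 0.98 → 0.980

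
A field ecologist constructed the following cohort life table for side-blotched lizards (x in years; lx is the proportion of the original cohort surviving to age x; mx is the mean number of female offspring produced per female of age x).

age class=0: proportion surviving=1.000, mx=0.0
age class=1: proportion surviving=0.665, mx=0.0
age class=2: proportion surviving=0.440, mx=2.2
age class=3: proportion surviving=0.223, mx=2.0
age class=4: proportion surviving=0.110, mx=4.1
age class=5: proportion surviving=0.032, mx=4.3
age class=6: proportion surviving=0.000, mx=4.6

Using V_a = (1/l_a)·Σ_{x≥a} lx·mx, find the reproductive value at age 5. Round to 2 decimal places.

lx·mx for x ≥ 5: 0.1376, 0 → sum = 0.1376
V_5 = 0.1376 / l_5 = 0.1376 / 0.032 = 4.3 → 4.30

4.30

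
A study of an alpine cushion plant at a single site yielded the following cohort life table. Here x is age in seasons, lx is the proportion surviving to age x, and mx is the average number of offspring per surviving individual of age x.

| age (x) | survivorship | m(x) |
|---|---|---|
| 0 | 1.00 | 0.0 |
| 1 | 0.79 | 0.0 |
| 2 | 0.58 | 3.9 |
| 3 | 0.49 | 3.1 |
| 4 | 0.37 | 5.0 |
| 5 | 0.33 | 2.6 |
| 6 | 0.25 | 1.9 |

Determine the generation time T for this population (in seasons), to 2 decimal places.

lx·mx: 0, 0, 2.262, 1.519, 1.85, 0.858, 0.475 → R0 = 6.964
x·lx·mx: 0, 0, 4.524, 4.557, 7.4, 4.29, 2.85 → Σ = 23.621
T = 23.621 / 6.964 = 3.391872… → 3.39

3.39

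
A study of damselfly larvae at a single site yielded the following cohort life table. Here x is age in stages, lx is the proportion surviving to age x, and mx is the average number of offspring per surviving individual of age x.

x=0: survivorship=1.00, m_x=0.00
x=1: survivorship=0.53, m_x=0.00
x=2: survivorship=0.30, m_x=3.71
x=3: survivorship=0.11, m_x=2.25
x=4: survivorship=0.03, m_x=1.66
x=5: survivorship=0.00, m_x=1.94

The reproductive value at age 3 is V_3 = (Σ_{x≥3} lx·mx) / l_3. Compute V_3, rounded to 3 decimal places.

lx·mx for x ≥ 3: 0.2475, 0.0498, 0 → sum = 0.2973
V_3 = 0.2973 / l_3 = 0.2973 / 0.11 = 2.702727… → 2.703

2.703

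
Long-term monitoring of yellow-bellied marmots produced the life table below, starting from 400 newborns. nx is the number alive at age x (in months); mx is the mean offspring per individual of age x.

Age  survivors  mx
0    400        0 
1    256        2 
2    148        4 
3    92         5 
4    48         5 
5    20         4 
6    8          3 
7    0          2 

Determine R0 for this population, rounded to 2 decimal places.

4.77

lx = nx/n0 = nx/400: 1, 0.64, 0.37, 0.23, 0.12, 0.05, 0.02, 0
lx·mx by age: 0, 1.28, 1.48, 1.15, 0.6, 0.2, 0.06, 0
R0 = Σ lx·mx = 4.77 → 4.77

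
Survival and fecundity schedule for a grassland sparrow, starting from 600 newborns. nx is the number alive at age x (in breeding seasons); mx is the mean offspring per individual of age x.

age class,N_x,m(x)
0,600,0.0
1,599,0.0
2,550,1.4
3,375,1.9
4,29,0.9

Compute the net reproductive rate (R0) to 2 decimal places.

2.51

lx = nx/n0 = nx/600: 1, 0.99833…, 0.91667…, 0.625, 0.04833…
lx·mx by age: 0, 0, 1.283333…, 1.1875, 0.0435…
R0 = Σ lx·mx = 2.514333… → 2.51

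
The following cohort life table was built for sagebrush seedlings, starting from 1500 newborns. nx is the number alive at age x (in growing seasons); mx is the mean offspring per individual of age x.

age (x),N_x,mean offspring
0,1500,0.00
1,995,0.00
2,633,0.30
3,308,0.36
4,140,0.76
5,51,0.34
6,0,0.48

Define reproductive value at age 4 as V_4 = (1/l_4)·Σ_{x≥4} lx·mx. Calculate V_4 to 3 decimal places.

lx = nx/n0 = nx/1500: 1, 0.66333…, 0.422, 0.20533…, 0.09333…, 0.034, 0
lx·mx for x ≥ 4: 0.070933…, 0.01156, 0 → sum = 0.082493…
V_4 = 0.082493… / l_4 = 0.082493… / 0.093333… = 0.883857… → 0.884

0.884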